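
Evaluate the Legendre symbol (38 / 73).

1

Euler's criterion: (38/73) ≡ 38^36 (mod 73).
38^2 ≡ 57 (mod 73)
38^4 ≡ 37 (mod 73)
38^8 ≡ 55 (mod 73)
38^16 ≡ 32 (mod 73)
38^32 ≡ 2 (mod 73)
38^36 = 38^(32+4) ≡ 1 (mod 73).
Result is 1, so (38/73) = 1.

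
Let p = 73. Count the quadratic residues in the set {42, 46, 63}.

1

(42/73) = -1 → non-residue.
(46/73) = +1 → QR.
(63/73) = -1 → non-residue.
Total quadratic residues among the 3: 1.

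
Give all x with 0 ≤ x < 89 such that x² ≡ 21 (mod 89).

89 ≡ 1 (mod 4), so we find a root by search.
Trying successive values, 33² = 1089 ≡ 21 (mod 89). The other root is 89 − 33 = 56.

33, 56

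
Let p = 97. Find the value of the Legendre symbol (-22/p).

Euler's criterion: (-22/97) ≡ 75^48 (mod 97).
75^2 ≡ 96 (mod 97)
75^4 ≡ 1 (mod 97)
75^8 ≡ 1 (mod 97)
75^16 ≡ 1 (mod 97)
75^32 ≡ 1 (mod 97)
75^48 = 75^(32+16) ≡ 1 (mod 97).
Result is 1, so (-22/97) = 1.

1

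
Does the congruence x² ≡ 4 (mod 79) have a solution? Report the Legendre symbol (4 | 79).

1

Euler's criterion: (4/79) ≡ 4^39 (mod 79).
4^2 ≡ 16 (mod 79)
4^4 ≡ 19 (mod 79)
4^8 ≡ 45 (mod 79)
4^16 ≡ 50 (mod 79)
4^32 ≡ 51 (mod 79)
4^39 = 4^(32+4+2+1) ≡ 1 (mod 79).
Result is 1, so (4/79) = 1.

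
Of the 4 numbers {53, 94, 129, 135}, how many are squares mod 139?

(53/139) = -1 → non-residue.
(94/139) = -1 → non-residue.
(129/139) = +1 → QR.
(135/139) = -1 → non-residue.
Total quadratic residues among the 4: 1.

1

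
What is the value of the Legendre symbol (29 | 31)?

Euler's criterion: (29/31) ≡ 29^15 (mod 31).
29^2 ≡ 4 (mod 31)
29^4 ≡ 16 (mod 31)
29^8 ≡ 8 (mod 31)
29^15 = 29^(8+4+2+1) ≡ 30 (mod 31).
Result is 30 ≡ −1, so (29/31) = −1.

-1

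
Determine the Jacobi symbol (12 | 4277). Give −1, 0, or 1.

-1

Pull out 2^2: since 4277 ≡ 5 (mod 8), (2/4277) = -1, so (2/4277)^2 = +1.
Reciprocity: 3 ≡ 3 and 4277 ≡ 1 (mod 4), so (3/4277) = +(4277/3).
Reduce top mod 3: now compute (2/3).
Pull out 2: since 3 ≡ 3 (mod 8), (2/3) = -1.
Reached (1/3) = 1. Collecting the sign flips along the way, the symbol is -1.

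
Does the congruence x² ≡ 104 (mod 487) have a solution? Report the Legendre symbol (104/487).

Pull out 2^3: since 487 ≡ 7 (mod 8), (2/487) = +1, so (2/487)^3 = +1.
Reciprocity: 13 ≡ 1 and 487 ≡ 3 (mod 4), so (13/487) = +(487/13).
Reduce top mod 13: now compute (6/13).
Pull out 2: since 13 ≡ 5 (mod 8), (2/13) = -1.
Reciprocity: 3 ≡ 3 and 13 ≡ 1 (mod 4), so (3/13) = +(13/3).
Reduce top mod 3: now compute (1/3).
Reached (1/3) = 1. Collecting the sign flips along the way, the symbol is -1.

-1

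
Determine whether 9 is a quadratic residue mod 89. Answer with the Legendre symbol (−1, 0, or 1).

1

Reciprocity: 9 ≡ 1 and 89 ≡ 1 (mod 4), so (9/89) = +(89/9).
Reduce top mod 9: now compute (8/9).
Pull out 2^3: since 9 ≡ 1 (mod 8), (2/9) = +1, so (2/9)^3 = +1.
Reached (1/9) = 1. Collecting the sign flips along the way, the symbol is +1.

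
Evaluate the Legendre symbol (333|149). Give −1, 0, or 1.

Euler's criterion: (333/149) ≡ 35^74 (mod 149).
35^2 ≡ 33 (mod 149)
35^4 ≡ 46 (mod 149)
35^8 ≡ 30 (mod 149)
35^16 ≡ 6 (mod 149)
35^32 ≡ 36 (mod 149)
35^64 ≡ 104 (mod 149)
35^74 = 35^(64+8+2) ≡ 1 (mod 149).
Result is 1, so (333/149) = 1.

1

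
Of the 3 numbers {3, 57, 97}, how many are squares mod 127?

0

(3/127) = -1 → non-residue.
(57/127) = -1 → non-residue.
(97/127) = -1 → non-residue.
Total quadratic residues among the 3: 0.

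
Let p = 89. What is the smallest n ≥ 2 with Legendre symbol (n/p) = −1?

3

(2/89) = +1, so 2 is a residue.
(3/89) = −1, so 3 is the smallest positive non-residue mod 89.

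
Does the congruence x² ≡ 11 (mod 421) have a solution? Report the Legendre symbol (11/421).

Reciprocity: 11 ≡ 3 and 421 ≡ 1 (mod 4), so (11/421) = +(421/11).
Reduce top mod 11: now compute (3/11).
Reciprocity: 3 ≡ 3 and 11 ≡ 3 (mod 4), so (3/11) = −(11/3).
Reduce top mod 3: now compute (2/3).
Pull out 2: since 3 ≡ 3 (mod 8), (2/3) = -1.
Reached (1/3) = 1. Collecting the sign flips along the way, the symbol is +1.

1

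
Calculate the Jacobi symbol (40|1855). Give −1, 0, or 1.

0

Pull out 2^3: since 1855 ≡ 7 (mod 8), (2/1855) = +1, so (2/1855)^3 = +1.
Reciprocity: 5 ≡ 1 and 1855 ≡ 3 (mod 4), so (5/1855) = +(1855/5).
Reduce top mod 5: now compute (0/5).
Top reduces to 0: gcd > 1, so the symbol is 0.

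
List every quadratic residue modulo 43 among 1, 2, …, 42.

Square k = 1,…,21 (k and 43−k give the same square):
1²=1, 2²=4, 3²=9, 4²=16, 5²=25, 6²=36, 7²≡6, 8²≡21, 9²≡38, 10²≡14, 11²≡35, 12²≡15, 13²≡40, 14²≡24, 15²≡10, 16²≡41, 17²≡31, 18²≡23, 19²≡17, 20²≡13, 21²≡11 (mod 43).
So the quadratic residues mod 43 are {1, 4, 6, 9, 10, 11, 13, 14, 15, 16, 17, 21, 23, 24, 25, 31, 35, 36, 38, 40, 41}.

1, 4, 6, 9, 10, 11, 13, 14, 15, 16, 17, 21, 23, 24, 25, 31, 35, 36, 38, 40, 41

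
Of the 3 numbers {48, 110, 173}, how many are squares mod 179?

(48/179) = +1 → QR.
(110/179) = +1 → QR.
(173/179) = +1 → QR.
Total quadratic residues among the 3: 3.

3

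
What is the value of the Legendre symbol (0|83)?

Top reduces to 0: gcd > 1, so the symbol is 0.

0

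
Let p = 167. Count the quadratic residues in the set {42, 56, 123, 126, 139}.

3

(42/167) = +1 → QR.
(56/167) = +1 → QR.
(123/167) = -1 → non-residue.
(126/167) = +1 → QR.
(139/167) = -1 → non-residue.
Total quadratic residues among the 5: 3.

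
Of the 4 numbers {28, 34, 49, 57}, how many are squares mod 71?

2

(28/71) = -1 → non-residue.
(34/71) = -1 → non-residue.
(49/71) = +1 → QR.
(57/71) = +1 → QR.
Total quadratic residues among the 4: 2.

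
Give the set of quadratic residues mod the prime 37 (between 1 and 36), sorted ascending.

Square k = 1,…,18 (k and 37−k give the same square):
1²=1, 2²=4, 3²=9, 4²=16, 5²=25, 6²=36, 7²≡12, 8²≡27, 9²≡7, 10²≡26, 11²≡10, 12²≡33, 13²≡21, 14²≡11, 15²≡3, 16²≡34, 17²≡30, 18²≡28 (mod 37).
So the quadratic residues mod 37 are {1, 3, 4, 7, 9, 10, 11, 12, 16, 21, 25, 26, 27, 28, 30, 33, 34, 36}.

1, 3, 4, 7, 9, 10, 11, 12, 16, 21, 25, 26, 27, 28, 30, 33, 34, 36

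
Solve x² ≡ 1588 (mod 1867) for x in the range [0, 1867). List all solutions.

Since 1867 ≡ 3 (mod 4), a square root of 1588 is 1588^((1867+1)/4) = 1588^467 mod 1867.
Repeated squaring: 1588^2≡1294, 1588^4≡1604, 1588^8≡90, 1588^16≡632, 1588^32≡1753, 1588^64≡1794, 1588^128≡1595, 1588^256≡1171 (mod 1867).
1588^467 = 1588^(256+128+64+16+2+1) ≡ 302 (mod 1867).
Check: 302² = 91204 ≡ 1588 (mod 1867). The two roots are 302 and 1565.

302, 1565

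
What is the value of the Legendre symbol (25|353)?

1

Reciprocity: 25 ≡ 1 and 353 ≡ 1 (mod 4), so (25/353) = +(353/25).
Reduce top mod 25: now compute (3/25).
Reciprocity: 3 ≡ 3 and 25 ≡ 1 (mod 4), so (3/25) = +(25/3).
Reduce top mod 3: now compute (1/3).
Reached (1/3) = 1. Collecting the sign flips along the way, the symbol is +1.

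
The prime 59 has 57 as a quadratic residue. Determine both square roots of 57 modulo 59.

23, 36

Since 59 ≡ 3 (mod 4), a square root of 57 is 57^((59+1)/4) = 57^15 mod 59.
Repeated squaring: 57^2≡4, 57^4≡16, 57^8≡20 (mod 59).
57^15 = 57^(8+4+2+1) ≡ 36 (mod 59).
Check: 36² = 1296 ≡ 57 (mod 59). The two roots are 23 and 36.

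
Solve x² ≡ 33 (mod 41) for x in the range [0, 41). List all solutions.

41 ≡ 1 (mod 4), so we find a root by search.
Trying successive values, 19² = 361 ≡ 33 (mod 41). The other root is 41 − 19 = 22.

19, 22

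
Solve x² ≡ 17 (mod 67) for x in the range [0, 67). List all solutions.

Since 67 ≡ 3 (mod 4), a square root of 17 is 17^((67+1)/4) = 17^17 mod 67.
Repeated squaring: 17^2≡21, 17^4≡39, 17^8≡47, 17^16≡65 (mod 67).
17^17 = 17^(16+1) ≡ 33 (mod 67).
Check: 33² = 1089 ≡ 17 (mod 67). The two roots are 33 and 34.

33, 34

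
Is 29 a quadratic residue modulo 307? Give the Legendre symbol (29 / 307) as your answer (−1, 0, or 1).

Reciprocity: 29 ≡ 1 and 307 ≡ 3 (mod 4), so (29/307) = +(307/29).
Reduce top mod 29: now compute (17/29).
Reciprocity: 17 ≡ 1 and 29 ≡ 1 (mod 4), so (17/29) = +(29/17).
Reduce top mod 17: now compute (12/17).
Pull out 2^2: since 17 ≡ 1 (mod 8), (2/17) = +1, so (2/17)^2 = +1.
Reciprocity: 3 ≡ 3 and 17 ≡ 1 (mod 4), so (3/17) = +(17/3).
Reduce top mod 3: now compute (2/3).
Pull out 2: since 3 ≡ 3 (mod 8), (2/3) = -1.
Reached (1/3) = 1. Collecting the sign flips along the way, the symbol is -1.

-1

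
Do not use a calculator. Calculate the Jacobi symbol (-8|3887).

First reduce: -8 ≡ 3879 (mod 3887).
Reciprocity: 3879 ≡ 3 and 3887 ≡ 3 (mod 4), so (3879/3887) = −(3887/3879).
Reduce top mod 3879: now compute (8/3879).
Pull out 2^3: since 3879 ≡ 7 (mod 8), (2/3879) = +1, so (2/3879)^3 = +1.
Reached (1/3879) = 1. Collecting the sign flips along the way, the symbol is -1.

-1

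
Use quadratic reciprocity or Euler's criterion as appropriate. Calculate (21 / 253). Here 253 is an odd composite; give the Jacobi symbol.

Reciprocity: 21 ≡ 1 and 253 ≡ 1 (mod 4), so (21/253) = +(253/21).
Reduce top mod 21: now compute (1/21).
Reached (1/21) = 1. Collecting the sign flips along the way, the symbol is +1.

1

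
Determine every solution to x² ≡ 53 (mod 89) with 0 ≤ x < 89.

89 ≡ 1 (mod 4), so we find a root by search.
Trying successive values, 26² = 676 ≡ 53 (mod 89). The other root is 89 − 26 = 63.

26, 63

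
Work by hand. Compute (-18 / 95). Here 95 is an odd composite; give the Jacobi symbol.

-1

First reduce: -18 ≡ 77 (mod 95).
Reciprocity: 77 ≡ 1 and 95 ≡ 3 (mod 4), so (77/95) = +(95/77).
Reduce top mod 77: now compute (18/77).
Pull out 2: since 77 ≡ 5 (mod 8), (2/77) = -1.
Reciprocity: 9 ≡ 1 and 77 ≡ 1 (mod 4), so (9/77) = +(77/9).
Reduce top mod 9: now compute (5/9).
Reciprocity: 5 ≡ 1 and 9 ≡ 1 (mod 4), so (5/9) = +(9/5).
Reduce top mod 5: now compute (4/5).
Pull out 2^2: since 5 ≡ 5 (mod 8), (2/5) = -1, so (2/5)^2 = +1.
Reached (1/5) = 1. Collecting the sign flips along the way, the symbol is -1.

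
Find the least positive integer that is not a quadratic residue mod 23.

(2/23) = +1, so 2 is a residue.
(3/23) = +1, so 3 is a residue.
(4/23) = +1, so 4 is a residue.
(5/23) = −1, so 5 is the smallest positive non-residue mod 23.

5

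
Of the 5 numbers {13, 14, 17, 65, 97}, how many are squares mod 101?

5

(13/101) = +1 → QR.
(14/101) = +1 → QR.
(17/101) = +1 → QR.
(65/101) = +1 → QR.
(97/101) = +1 → QR.
Total quadratic residues among the 5: 5.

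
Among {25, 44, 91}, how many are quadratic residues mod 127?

(25/127) = +1 → QR.
(44/127) = +1 → QR.
(91/127) = -1 → non-residue.
Total quadratic residues among the 3: 2.

2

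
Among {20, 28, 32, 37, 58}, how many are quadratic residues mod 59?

(20/59) = +1 → QR.
(28/59) = +1 → QR.
(32/59) = -1 → non-residue.
(37/59) = -1 → non-residue.
(58/59) = -1 → non-residue.
Total quadratic residues among the 5: 2.

2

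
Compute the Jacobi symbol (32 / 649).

1

Pull out 2^5: since 649 ≡ 1 (mod 8), (2/649) = +1, so (2/649)^5 = +1.
Reached (1/649) = 1. Collecting the sign flips along the way, the symbol is +1.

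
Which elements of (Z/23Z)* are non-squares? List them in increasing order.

5 7 10 11 14 15 17 19 20 21 22

Square k = 1,…,11 (k and 23−k give the same square):
1²=1, 2²=4, 3²=9, 4²=16, 5²≡2, 6²≡13, 7²≡3, 8²≡18, 9²≡12, 10²≡8, 11²≡6 (mod 23).
The residues are {1, 2, 3, 4, 6, 8, 9, 12, 13, 16, 18}; the non-residues are the remaining 11 nonzero classes.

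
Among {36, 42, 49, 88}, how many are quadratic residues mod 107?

3

(36/107) = +1 → QR.
(42/107) = +1 → QR.
(49/107) = +1 → QR.
(88/107) = -1 → non-residue.
Total quadratic residues among the 4: 3.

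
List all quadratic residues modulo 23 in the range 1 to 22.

1, 2, 3, 4, 6, 8, 9, 12, 13, 16, 18

Square k = 1,…,11 (k and 23−k give the same square):
1²=1, 2²=4, 3²=9, 4²=16, 5²≡2, 6²≡13, 7²≡3, 8²≡18, 9²≡12, 10²≡8, 11²≡6 (mod 23).
So the quadratic residues mod 23 are {1, 2, 3, 4, 6, 8, 9, 12, 13, 16, 18}.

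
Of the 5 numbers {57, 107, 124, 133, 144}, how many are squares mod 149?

4

(57/149) = -1 → non-residue.
(107/149) = +1 → QR.
(124/149) = +1 → QR.
(133/149) = +1 → QR.
(144/149) = +1 → QR.
Total quadratic residues among the 5: 4.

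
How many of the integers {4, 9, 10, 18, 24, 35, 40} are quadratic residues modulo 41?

(4/41) = +1 → QR.
(9/41) = +1 → QR.
(10/41) = +1 → QR.
(18/41) = +1 → QR.
(24/41) = -1 → non-residue.
(35/41) = -1 → non-residue.
(40/41) = +1 → QR.
Total quadratic residues among the 7: 5.

5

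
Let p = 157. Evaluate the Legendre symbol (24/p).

-1

Euler's criterion: (24/157) ≡ 24^78 (mod 157).
24^2 ≡ 105 (mod 157)
24^4 ≡ 35 (mod 157)
24^8 ≡ 126 (mod 157)
24^16 ≡ 19 (mod 157)
24^32 ≡ 47 (mod 157)
24^64 ≡ 11 (mod 157)
24^78 = 24^(64+8+4+2) ≡ 156 (mod 157).
Result is 156 ≡ −1, so (24/157) = −1.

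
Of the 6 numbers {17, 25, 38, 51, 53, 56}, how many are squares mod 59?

4

(17/59) = +1 → QR.
(25/59) = +1 → QR.
(38/59) = -1 → non-residue.
(51/59) = +1 → QR.
(53/59) = +1 → QR.
(56/59) = -1 → non-residue.
Total quadratic residues among the 6: 4.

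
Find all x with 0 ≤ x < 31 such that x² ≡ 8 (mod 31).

15, 16

Since 31 ≡ 3 (mod 4), a square root of 8 is 8^((31+1)/4) = 8^8 mod 31.
Repeated squaring: 8^2≡2, 8^4≡4, 8^8≡16 (mod 31).
8^8 = 8^(8) ≡ 16 (mod 31).
Check: 16² = 256 ≡ 8 (mod 31). The two roots are 15 and 16.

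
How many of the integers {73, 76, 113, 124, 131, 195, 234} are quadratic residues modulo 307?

3

(73/307) = -1 → non-residue.
(76/307) = +1 → QR.
(113/307) = +1 → QR.
(124/307) = -1 → non-residue.
(131/307) = -1 → non-residue.
(195/307) = -1 → non-residue.
(234/307) = +1 → QR.
Total quadratic residues among the 7: 3.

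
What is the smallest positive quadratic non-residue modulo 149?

2

(2/149) = −1, so 2 is the smallest positive non-residue mod 149.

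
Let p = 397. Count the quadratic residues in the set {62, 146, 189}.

0

(62/397) = -1 → non-residue.
(146/397) = -1 → non-residue.
(189/397) = -1 → non-residue.
Total quadratic residues among the 3: 0.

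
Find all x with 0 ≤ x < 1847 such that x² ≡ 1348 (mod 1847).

83, 1764

Since 1847 ≡ 3 (mod 4), a square root of 1348 is 1348^((1847+1)/4) = 1348^462 mod 1847.
Repeated squaring: 1348^2≡1503, 1348^4≡128, 1348^8≡1608, 1348^16≡1711, 1348^32≡26, 1348^64≡676, 1348^128≡767, 1348^256≡943 (mod 1847).
1348^462 = 1348^(256+128+64+8+4+2) ≡ 1764 (mod 1847).
Check: 1764² = 3111696 ≡ 1348 (mod 1847). The two roots are 83 and 1764.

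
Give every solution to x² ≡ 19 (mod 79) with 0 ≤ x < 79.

16, 63

Since 79 ≡ 3 (mod 4), a square root of 19 is 19^((79+1)/4) = 19^20 mod 79.
Repeated squaring: 19^2≡45, 19^4≡50, 19^8≡51, 19^16≡73 (mod 79).
19^20 = 19^(16+4) ≡ 16 (mod 79).
Check: 16² = 256 ≡ 19 (mod 79). The two roots are 16 and 63.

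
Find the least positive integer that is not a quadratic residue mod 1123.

2

(2/1123) = −1, so 2 is the smallest positive non-residue mod 1123.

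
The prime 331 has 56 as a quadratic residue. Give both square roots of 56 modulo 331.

52, 279

Since 331 ≡ 3 (mod 4), a square root of 56 is 56^((331+1)/4) = 56^83 mod 331.
Repeated squaring: 56^2≡157, 56^4≡155, 56^8≡193, 56^16≡177, 56^32≡215, 56^64≡216 (mod 331).
56^83 = 56^(64+16+2+1) ≡ 279 (mod 331).
Check: 279² = 77841 ≡ 56 (mod 331). The two roots are 52 and 279.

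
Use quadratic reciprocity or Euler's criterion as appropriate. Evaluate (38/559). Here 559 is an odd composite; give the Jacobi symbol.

Pull out 2: since 559 ≡ 7 (mod 8), (2/559) = +1.
Reciprocity: 19 ≡ 3 and 559 ≡ 3 (mod 4), so (19/559) = −(559/19).
Reduce top mod 19: now compute (8/19).
Pull out 2^3: since 19 ≡ 3 (mod 8), (2/19) = -1, so (2/19)^3 = -1.
Reached (1/19) = 1. Collecting the sign flips along the way, the symbol is +1.

1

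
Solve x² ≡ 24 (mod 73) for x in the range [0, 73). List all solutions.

30, 43

73 ≡ 1 (mod 4), so we find a root by search.
Trying successive values, 30² = 900 ≡ 24 (mod 73). The other root is 73 − 30 = 43.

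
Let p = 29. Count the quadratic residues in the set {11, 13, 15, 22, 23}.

(11/29) = -1 → non-residue.
(13/29) = +1 → QR.
(15/29) = -1 → non-residue.
(22/29) = +1 → QR.
(23/29) = +1 → QR.
Total quadratic residues among the 5: 3.

3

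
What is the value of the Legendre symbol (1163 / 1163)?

0

First reduce: 1163 ≡ 0 (mod 1163).
Top reduces to 0: gcd > 1, so the symbol is 0.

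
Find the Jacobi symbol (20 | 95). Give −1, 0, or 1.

0

Pull out 2^2: since 95 ≡ 7 (mod 8), (2/95) = +1, so (2/95)^2 = +1.
Reciprocity: 5 ≡ 1 and 95 ≡ 3 (mod 4), so (5/95) = +(95/5).
Reduce top mod 5: now compute (0/5).
Top reduces to 0: gcd > 1, so the symbol is 0.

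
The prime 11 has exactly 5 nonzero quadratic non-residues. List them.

Square k = 1,…,5 (k and 11−k give the same square):
1²=1, 2²=4, 3²=9, 4²≡5, 5²≡3 (mod 11).
The residues are {1, 3, 4, 5, 9}; the non-residues are the remaining 5 nonzero classes.

2 6 7 8 10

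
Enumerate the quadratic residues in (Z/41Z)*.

Square k = 1,…,20 (k and 41−k give the same square):
1²=1, 2²=4, 3²=9, 4²=16, 5²=25, 6²=36, 7²≡8, 8²≡23, 9²≡40, 10²≡18, 11²≡39, 12²≡21, 13²≡5, 14²≡32, 15²≡20, 16²≡10, 17²≡2, 18²≡37, 19²≡33, 20²≡31 (mod 41).
So the quadratic residues mod 41 are {1, 2, 4, 5, 8, 9, 10, 16, 18, 20, 21, 23, 25, 31, 32, 33, 36, 37, 39, 40}.

1 2 4 5 8 9 10 16 18 20 21 23 25 31 32 33 36 37 39 40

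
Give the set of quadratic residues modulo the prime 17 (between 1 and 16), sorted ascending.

1, 2, 4, 8, 9, 13, 15, 16

Square k = 1,…,8 (k and 17−k give the same square):
1²=1, 2²=4, 3²=9, 4²=16, 5²≡8, 6²≡2, 7²≡15, 8²≡13 (mod 17).
So the quadratic residues mod 17 are {1, 2, 4, 8, 9, 13, 15, 16}.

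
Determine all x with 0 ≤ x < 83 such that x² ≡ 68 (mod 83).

Since 83 ≡ 3 (mod 4), a square root of 68 is 68^((83+1)/4) = 68^21 mod 83.
Repeated squaring: 68^2≡59, 68^4≡78, 68^8≡25, 68^16≡44 (mod 83).
68^21 = 68^(16+4+1) ≡ 63 (mod 83).
Check: 63² = 3969 ≡ 68 (mod 83). The two roots are 20 and 63.

20, 63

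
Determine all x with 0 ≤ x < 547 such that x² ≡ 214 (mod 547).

Since 547 ≡ 3 (mod 4), a square root of 214 is 214^((547+1)/4) = 214^137 mod 547.
Repeated squaring: 214^2≡395, 214^4≡130, 214^8≡490, 214^16≡514, 214^32≡542, 214^64≡25, 214^128≡78 (mod 547).
214^137 = 214^(128+8+1) ≡ 336 (mod 547).
Check: 336² = 112896 ≡ 214 (mod 547). The two roots are 211 and 336.

211, 336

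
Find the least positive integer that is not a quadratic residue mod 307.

(2/307) = −1, so 2 is the smallest positive non-residue mod 307.

2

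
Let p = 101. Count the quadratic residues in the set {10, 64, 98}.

(10/101) = -1 → non-residue.
(64/101) = +1 → QR.
(98/101) = -1 → non-residue.
Total quadratic residues among the 3: 1.

1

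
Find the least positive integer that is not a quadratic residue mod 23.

(2/23) = +1, so 2 is a residue.
(3/23) = +1, so 3 is a residue.
(4/23) = +1, so 4 is a residue.
(5/23) = −1, so 5 is the smallest positive non-residue mod 23.

5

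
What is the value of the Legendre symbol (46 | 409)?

1

Pull out 2: since 409 ≡ 1 (mod 8), (2/409) = +1.
Reciprocity: 23 ≡ 3 and 409 ≡ 1 (mod 4), so (23/409) = +(409/23).
Reduce top mod 23: now compute (18/23).
Pull out 2: since 23 ≡ 7 (mod 8), (2/23) = +1.
Reciprocity: 9 ≡ 1 and 23 ≡ 3 (mod 4), so (9/23) = +(23/9).
Reduce top mod 9: now compute (5/9).
Reciprocity: 5 ≡ 1 and 9 ≡ 1 (mod 4), so (5/9) = +(9/5).
Reduce top mod 5: now compute (4/5).
Pull out 2^2: since 5 ≡ 5 (mod 8), (2/5) = -1, so (2/5)^2 = +1.
Reached (1/5) = 1. Collecting the sign flips along the way, the symbol is +1.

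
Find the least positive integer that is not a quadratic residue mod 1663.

3

(2/1663) = +1, so 2 is a residue.
(3/1663) = −1, so 3 is the smallest positive non-residue mod 1663.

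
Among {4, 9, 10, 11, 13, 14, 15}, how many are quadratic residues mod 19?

(4/19) = +1 → QR.
(9/19) = +1 → QR.
(10/19) = -1 → non-residue.
(11/19) = +1 → QR.
(13/19) = -1 → non-residue.
(14/19) = -1 → non-residue.
(15/19) = -1 → non-residue.
Total quadratic residues among the 7: 3.

3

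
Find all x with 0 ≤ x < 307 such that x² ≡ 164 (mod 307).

85, 222

Since 307 ≡ 3 (mod 4), a square root of 164 is 164^((307+1)/4) = 164^77 mod 307.
Repeated squaring: 164^2≡187, 164^4≡278, 164^8≡227, 164^16≡260, 164^32≡60, 164^64≡223 (mod 307).
164^77 = 164^(64+8+4+1) ≡ 222 (mod 307).
Check: 222² = 49284 ≡ 164 (mod 307). The two roots are 85 and 222.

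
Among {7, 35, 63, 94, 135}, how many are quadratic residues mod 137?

3

(7/137) = +1 → QR.
(35/137) = -1 → non-residue.
(63/137) = +1 → QR.
(94/137) = -1 → non-residue.
(135/137) = +1 → QR.
Total quadratic residues among the 5: 3.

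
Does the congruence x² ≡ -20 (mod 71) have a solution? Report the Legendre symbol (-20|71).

Euler's criterion: (-20/71) ≡ 51^35 (mod 71).
51^2 ≡ 45 (mod 71)
51^4 ≡ 37 (mod 71)
51^8 ≡ 20 (mod 71)
51^16 ≡ 45 (mod 71)
51^32 ≡ 37 (mod 71)
51^35 = 51^(32+2+1) ≡ 70 (mod 71).
Result is 70 ≡ −1, so (-20/71) = −1.

-1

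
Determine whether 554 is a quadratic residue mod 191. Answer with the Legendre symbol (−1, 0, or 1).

Euler's criterion: (554/191) ≡ 172^95 (mod 191).
172^2 ≡ 170 (mod 191)
172^4 ≡ 59 (mod 191)
172^8 ≡ 43 (mod 191)
172^16 ≡ 130 (mod 191)
172^32 ≡ 92 (mod 191)
172^64 ≡ 60 (mod 191)
172^95 = 172^(64+16+8+4+2+1) ≡ 1 (mod 191).
Result is 1, so (554/191) = 1.

1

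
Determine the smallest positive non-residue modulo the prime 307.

(2/307) = −1, so 2 is the smallest positive non-residue mod 307.

2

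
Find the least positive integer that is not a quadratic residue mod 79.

3

(2/79) = +1, so 2 is a residue.
(3/79) = −1, so 3 is the smallest positive non-residue mod 79.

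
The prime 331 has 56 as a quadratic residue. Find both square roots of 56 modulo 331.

Since 331 ≡ 3 (mod 4), a square root of 56 is 56^((331+1)/4) = 56^83 mod 331.
Repeated squaring: 56^2≡157, 56^4≡155, 56^8≡193, 56^16≡177, 56^32≡215, 56^64≡216 (mod 331).
56^83 = 56^(64+16+2+1) ≡ 279 (mod 331).
Check: 279² = 77841 ≡ 56 (mod 331). The two roots are 52 and 279.

52, 279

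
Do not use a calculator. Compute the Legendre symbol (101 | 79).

First reduce: 101 ≡ 22 (mod 79).
Pull out 2: since 79 ≡ 7 (mod 8), (2/79) = +1.
Reciprocity: 11 ≡ 3 and 79 ≡ 3 (mod 4), so (11/79) = −(79/11).
Reduce top mod 11: now compute (2/11).
Pull out 2: since 11 ≡ 3 (mod 8), (2/11) = -1.
Reached (1/11) = 1. Collecting the sign flips along the way, the symbol is +1.

1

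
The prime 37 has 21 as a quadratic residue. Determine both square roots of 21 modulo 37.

13, 24

37 ≡ 1 (mod 4), so we find a root by search.
Trying successive values, 13² = 169 ≡ 21 (mod 37). The other root is 37 − 13 = 24.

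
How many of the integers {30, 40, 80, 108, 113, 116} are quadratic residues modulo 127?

(30/127) = +1 → QR.
(40/127) = -1 → non-residue.
(80/127) = -1 → non-residue.
(108/127) = -1 → non-residue.
(113/127) = +1 → QR.
(116/127) = -1 → non-residue.
Total quadratic residues among the 6: 2.

2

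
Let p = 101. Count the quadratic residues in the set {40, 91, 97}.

1

(40/101) = -1 → non-residue.
(91/101) = -1 → non-residue.
(97/101) = +1 → QR.
Total quadratic residues among the 3: 1.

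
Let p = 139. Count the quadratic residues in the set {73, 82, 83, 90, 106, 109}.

(73/139) = -1 → non-residue.
(82/139) = -1 → non-residue.
(83/139) = +1 → QR.
(90/139) = -1 → non-residue.
(106/139) = +1 → QR.
(109/139) = -1 → non-residue.
Total quadratic residues among the 6: 2.

2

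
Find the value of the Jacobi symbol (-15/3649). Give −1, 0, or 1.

First reduce: -15 ≡ 3634 (mod 3649).
Pull out 2: since 3649 ≡ 1 (mod 8), (2/3649) = +1.
Reciprocity: 1817 ≡ 1 and 3649 ≡ 1 (mod 4), so (1817/3649) = +(3649/1817).
Reduce top mod 1817: now compute (15/1817).
Reciprocity: 15 ≡ 3 and 1817 ≡ 1 (mod 4), so (15/1817) = +(1817/15).
Reduce top mod 15: now compute (2/15).
Pull out 2: since 15 ≡ 7 (mod 8), (2/15) = +1.
Reached (1/15) = 1. Collecting the sign flips along the way, the symbol is +1.

1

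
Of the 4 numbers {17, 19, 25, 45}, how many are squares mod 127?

3

(17/127) = +1 → QR.
(19/127) = +1 → QR.
(25/127) = +1 → QR.
(45/127) = -1 → non-residue.
Total quadratic residues among the 4: 3.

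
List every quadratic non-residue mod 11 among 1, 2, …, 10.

2, 6, 7, 8, 10

Square k = 1,…,5 (k and 11−k give the same square):
1²=1, 2²=4, 3²=9, 4²≡5, 5²≡3 (mod 11).
The residues are {1, 3, 4, 5, 9}; the non-residues are the remaining 5 nonzero classes.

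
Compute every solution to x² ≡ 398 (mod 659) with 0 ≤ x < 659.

243, 416

Since 659 ≡ 3 (mod 4), a square root of 398 is 398^((659+1)/4) = 398^165 mod 659.
Repeated squaring: 398^2≡244, 398^4≡226, 398^8≡333, 398^16≡177, 398^32≡356, 398^64≡208, 398^128≡429 (mod 659).
398^165 = 398^(128+32+4+1) ≡ 243 (mod 659).
Check: 243² = 59049 ≡ 398 (mod 659). The two roots are 243 and 416.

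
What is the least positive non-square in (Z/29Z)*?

(2/29) = −1, so 2 is the smallest positive non-residue mod 29.

2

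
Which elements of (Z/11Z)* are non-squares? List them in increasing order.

Square k = 1,…,5 (k and 11−k give the same square):
1²=1, 2²=4, 3²=9, 4²≡5, 5²≡3 (mod 11).
The residues are {1, 3, 4, 5, 9}; the non-residues are the remaining 5 nonzero classes.

2 6 7 8 10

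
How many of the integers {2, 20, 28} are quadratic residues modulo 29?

(2/29) = -1 → non-residue.
(20/29) = +1 → QR.
(28/29) = +1 → QR.
Total quadratic residues among the 3: 2.

2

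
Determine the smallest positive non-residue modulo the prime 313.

5

(2/313) = +1, so 2 is a residue.
(3/313) = +1, so 3 is a residue.
(4/313) = +1, so 4 is a residue.
(5/313) = −1, so 5 is the smallest positive non-residue mod 313.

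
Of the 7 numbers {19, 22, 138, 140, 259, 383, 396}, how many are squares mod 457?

(19/457) = +1 → QR.
(22/457) = -1 → non-residue.
(138/457) = -1 → non-residue.
(140/457) = -1 → non-residue.
(259/457) = -1 → non-residue.
(383/457) = -1 → non-residue.
(396/457) = -1 → non-residue.
Total quadratic residues among the 7: 1.

1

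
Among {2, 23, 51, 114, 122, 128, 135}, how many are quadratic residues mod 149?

(2/149) = -1 → non-residue.
(23/149) = -1 → non-residue.
(51/149) = -1 → non-residue.
(114/149) = +1 → QR.
(122/149) = -1 → non-residue.
(128/149) = -1 → non-residue.
(135/149) = -1 → non-residue.
Total quadratic residues among the 7: 1.

1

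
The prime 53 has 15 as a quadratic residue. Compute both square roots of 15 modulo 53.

11, 42

53 ≡ 1 (mod 4), so we find a root by search.
Trying successive values, 11² = 121 ≡ 15 (mod 53). The other root is 53 − 11 = 42.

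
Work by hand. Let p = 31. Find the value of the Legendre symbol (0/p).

Top reduces to 0: gcd > 1, so the symbol is 0.

0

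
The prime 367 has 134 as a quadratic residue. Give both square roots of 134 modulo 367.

Since 367 ≡ 3 (mod 4), a square root of 134 is 134^((367+1)/4) = 134^92 mod 367.
Repeated squaring: 134^2≡340, 134^4≡362, 134^8≡25, 134^16≡258, 134^32≡137, 134^64≡52 (mod 367).
134^92 = 134^(64+16+8+4) ≡ 190 (mod 367).
Check: 190² = 36100 ≡ 134 (mod 367). The two roots are 177 and 190.

177, 190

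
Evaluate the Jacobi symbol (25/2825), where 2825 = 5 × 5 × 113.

0

Reciprocity: 25 ≡ 1 and 2825 ≡ 1 (mod 4), so (25/2825) = +(2825/25).
Reduce top mod 25: now compute (0/25).
Top reduces to 0: gcd > 1, so the symbol is 0.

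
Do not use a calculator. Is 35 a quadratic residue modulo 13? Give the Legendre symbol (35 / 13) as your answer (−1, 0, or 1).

1

First reduce: 35 ≡ 9 (mod 13).
Reciprocity: 9 ≡ 1 and 13 ≡ 1 (mod 4), so (9/13) = +(13/9).
Reduce top mod 9: now compute (4/9).
Pull out 2^2: since 9 ≡ 1 (mod 8), (2/9) = +1, so (2/9)^2 = +1.
Reached (1/9) = 1. Collecting the sign flips along the way, the symbol is +1.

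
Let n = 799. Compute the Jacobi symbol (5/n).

Reciprocity: 5 ≡ 1 and 799 ≡ 3 (mod 4), so (5/799) = +(799/5).
Reduce top mod 5: now compute (4/5).
Pull out 2^2: since 5 ≡ 5 (mod 8), (2/5) = -1, so (2/5)^2 = +1.
Reached (1/5) = 1. Collecting the sign flips along the way, the symbol is +1.

1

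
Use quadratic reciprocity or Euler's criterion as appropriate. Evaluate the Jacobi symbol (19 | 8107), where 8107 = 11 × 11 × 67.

Reciprocity: 19 ≡ 3 and 8107 ≡ 3 (mod 4), so (19/8107) = −(8107/19).
Reduce top mod 19: now compute (13/19).
Reciprocity: 13 ≡ 1 and 19 ≡ 3 (mod 4), so (13/19) = +(19/13).
Reduce top mod 13: now compute (6/13).
Pull out 2: since 13 ≡ 5 (mod 8), (2/13) = -1.
Reciprocity: 3 ≡ 3 and 13 ≡ 1 (mod 4), so (3/13) = +(13/3).
Reduce top mod 3: now compute (1/3).
Reached (1/3) = 1. Collecting the sign flips along the way, the symbol is +1.

1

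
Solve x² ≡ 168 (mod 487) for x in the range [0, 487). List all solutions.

Since 487 ≡ 3 (mod 4), a square root of 168 is 168^((487+1)/4) = 168^122 mod 487.
Repeated squaring: 168^2≡465, 168^4≡484, 168^8≡9, 168^16≡81, 168^32≡230, 168^64≡304 (mod 487).
168^122 = 168^(64+32+16+8+2) ≡ 441 (mod 487).
Check: 441² = 194481 ≡ 168 (mod 487). The two roots are 46 and 441.

46, 441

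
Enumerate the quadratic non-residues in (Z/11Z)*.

Square k = 1,…,5 (k and 11−k give the same square):
1²=1, 2²=4, 3²=9, 4²≡5, 5²≡3 (mod 11).
The residues are {1, 3, 4, 5, 9}; the non-residues are the remaining 5 nonzero classes.

2, 6, 7, 8, 10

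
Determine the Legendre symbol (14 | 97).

Euler's criterion: (14/97) ≡ 14^48 (mod 97).
14^2 ≡ 2 (mod 97)
14^4 ≡ 4 (mod 97)
14^8 ≡ 16 (mod 97)
14^16 ≡ 62 (mod 97)
14^32 ≡ 61 (mod 97)
14^48 = 14^(32+16) ≡ 96 (mod 97).
Result is 96 ≡ −1, so (14/97) = −1.

-1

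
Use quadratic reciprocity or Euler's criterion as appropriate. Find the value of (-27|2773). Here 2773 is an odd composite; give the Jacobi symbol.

1

First reduce: -27 ≡ 2746 (mod 2773).
Pull out 2: since 2773 ≡ 5 (mod 8), (2/2773) = -1.
Reciprocity: 1373 ≡ 1 and 2773 ≡ 1 (mod 4), so (1373/2773) = +(2773/1373).
Reduce top mod 1373: now compute (27/1373).
Reciprocity: 27 ≡ 3 and 1373 ≡ 1 (mod 4), so (27/1373) = +(1373/27).
Reduce top mod 27: now compute (23/27).
Reciprocity: 23 ≡ 3 and 27 ≡ 3 (mod 4), so (23/27) = −(27/23).
Reduce top mod 23: now compute (4/23).
Pull out 2^2: since 23 ≡ 7 (mod 8), (2/23) = +1, so (2/23)^2 = +1.
Reached (1/23) = 1. Collecting the sign flips along the way, the symbol is +1.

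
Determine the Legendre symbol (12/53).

-1

Euler's criterion: (12/53) ≡ 12^26 (mod 53).
12^2 ≡ 38 (mod 53)
12^4 ≡ 13 (mod 53)
12^8 ≡ 10 (mod 53)
12^16 ≡ 47 (mod 53)
12^26 = 12^(16+8+2) ≡ 52 (mod 53).
Result is 52 ≡ −1, so (12/53) = −1.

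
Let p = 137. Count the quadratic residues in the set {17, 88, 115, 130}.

4

(17/137) = +1 → QR.
(88/137) = +1 → QR.
(115/137) = +1 → QR.
(130/137) = +1 → QR.
Total quadratic residues among the 4: 4.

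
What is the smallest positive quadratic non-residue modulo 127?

3

(2/127) = +1, so 2 is a residue.
(3/127) = −1, so 3 is the smallest positive non-residue mod 127.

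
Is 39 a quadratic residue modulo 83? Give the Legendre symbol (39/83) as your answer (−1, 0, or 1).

Euler's criterion: (39/83) ≡ 39^41 (mod 83).
39^2 ≡ 27 (mod 83)
39^4 ≡ 65 (mod 83)
39^8 ≡ 75 (mod 83)
39^16 ≡ 64 (mod 83)
39^32 ≡ 29 (mod 83)
39^41 = 39^(32+8+1) ≡ 82 (mod 83).
Result is 82 ≡ −1, so (39/83) = −1.

-1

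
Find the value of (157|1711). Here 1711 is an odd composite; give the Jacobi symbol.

1

Reciprocity: 157 ≡ 1 and 1711 ≡ 3 (mod 4), so (157/1711) = +(1711/157).
Reduce top mod 157: now compute (141/157).
Reciprocity: 141 ≡ 1 and 157 ≡ 1 (mod 4), so (141/157) = +(157/141).
Reduce top mod 141: now compute (16/141).
Pull out 2^4: since 141 ≡ 5 (mod 8), (2/141) = -1, so (2/141)^4 = +1.
Reached (1/141) = 1. Collecting the sign flips along the way, the symbol is +1.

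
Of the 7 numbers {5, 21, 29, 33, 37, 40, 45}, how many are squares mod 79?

4

(5/79) = +1 → QR.
(21/79) = +1 → QR.
(29/79) = -1 → non-residue.
(33/79) = -1 → non-residue.
(37/79) = -1 → non-residue.
(40/79) = +1 → QR.
(45/79) = +1 → QR.
Total quadratic residues among the 7: 4.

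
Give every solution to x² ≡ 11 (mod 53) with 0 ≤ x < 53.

53 ≡ 1 (mod 4), so we find a root by search.
Trying successive values, 8² = 64 ≡ 11 (mod 53). The other root is 53 − 8 = 45.

8, 45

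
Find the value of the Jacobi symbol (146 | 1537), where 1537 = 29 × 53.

1

Pull out 2: since 1537 ≡ 1 (mod 8), (2/1537) = +1.
Reciprocity: 73 ≡ 1 and 1537 ≡ 1 (mod 4), so (73/1537) = +(1537/73).
Reduce top mod 73: now compute (4/73).
Pull out 2^2: since 73 ≡ 1 (mod 8), (2/73) = +1, so (2/73)^2 = +1.
Reached (1/73) = 1. Collecting the sign flips along the way, the symbol is +1.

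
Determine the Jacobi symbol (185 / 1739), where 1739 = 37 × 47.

Reciprocity: 185 ≡ 1 and 1739 ≡ 3 (mod 4), so (185/1739) = +(1739/185).
Reduce top mod 185: now compute (74/185).
Pull out 2: since 185 ≡ 1 (mod 8), (2/185) = +1.
Reciprocity: 37 ≡ 1 and 185 ≡ 1 (mod 4), so (37/185) = +(185/37).
Reduce top mod 37: now compute (0/37).
Top reduces to 0: gcd > 1, so the symbol is 0.

0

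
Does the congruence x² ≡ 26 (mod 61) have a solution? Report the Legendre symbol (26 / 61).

Pull out 2: since 61 ≡ 5 (mod 8), (2/61) = -1.
Reciprocity: 13 ≡ 1 and 61 ≡ 1 (mod 4), so (13/61) = +(61/13).
Reduce top mod 13: now compute (9/13).
Reciprocity: 9 ≡ 1 and 13 ≡ 1 (mod 4), so (9/13) = +(13/9).
Reduce top mod 9: now compute (4/9).
Pull out 2^2: since 9 ≡ 1 (mod 8), (2/9) = +1, so (2/9)^2 = +1.
Reached (1/9) = 1. Collecting the sign flips along the way, the symbol is -1.

-1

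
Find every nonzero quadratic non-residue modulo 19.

2,3,8,10,12,13,14,15,18

Square k = 1,…,9 (k and 19−k give the same square):
1²=1, 2²=4, 3²=9, 4²=16, 5²≡6, 6²≡17, 7²≡11, 8²≡7, 9²≡5 (mod 19).
The residues are {1, 4, 5, 6, 7, 9, 11, 16, 17}; the non-residues are the remaining 9 nonzero classes.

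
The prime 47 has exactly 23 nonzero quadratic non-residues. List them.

5,10,11,13,15,19,20,22,23,26,29,30,31,33,35,38,39,40,41,43,44,45,46

Square k = 1,…,23 (k and 47−k give the same square):
1²=1, 2²=4, 3²=9, 4²=16, 5²=25, 6²=36, 7²≡2, 8²≡17, 9²≡34, 10²≡6, 11²≡27, 12²≡3, 13²≡28, 14²≡8, 15²≡37, 16²≡21, 17²≡7, 18²≡42, 19²≡32, 20²≡24, 21²≡18, 22²≡14, 23²≡12 (mod 47).
The residues are {1, 2, 3, 4, 6, 7, 8, 9, 12, 14, 16, 17, 18, 21, 24, 25, 27, 28, 32, 34, 36, 37, 42}; the non-residues are the remaining 23 nonzero classes.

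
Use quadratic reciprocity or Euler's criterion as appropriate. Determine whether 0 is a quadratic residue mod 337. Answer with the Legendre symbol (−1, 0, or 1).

Top reduces to 0: gcd > 1, so the symbol is 0.

0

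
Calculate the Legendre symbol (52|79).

Euler's criterion: (52/79) ≡ 52^39 (mod 79).
52^2 ≡ 18 (mod 79)
52^4 ≡ 8 (mod 79)
52^8 ≡ 64 (mod 79)
52^16 ≡ 67 (mod 79)
52^32 ≡ 65 (mod 79)
52^39 = 52^(32+4+2+1) ≡ 1 (mod 79).
Result is 1, so (52/79) = 1.

1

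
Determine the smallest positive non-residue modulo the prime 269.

(2/269) = −1, so 2 is the smallest positive non-residue mod 269.

2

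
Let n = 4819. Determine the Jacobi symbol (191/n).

1

Reciprocity: 191 ≡ 3 and 4819 ≡ 3 (mod 4), so (191/4819) = −(4819/191).
Reduce top mod 191: now compute (44/191).
Pull out 2^2: since 191 ≡ 7 (mod 8), (2/191) = +1, so (2/191)^2 = +1.
Reciprocity: 11 ≡ 3 and 191 ≡ 3 (mod 4), so (11/191) = −(191/11).
Reduce top mod 11: now compute (4/11).
Pull out 2^2: since 11 ≡ 3 (mod 8), (2/11) = -1, so (2/11)^2 = +1.
Reached (1/11) = 1. Collecting the sign flips along the way, the symbol is +1.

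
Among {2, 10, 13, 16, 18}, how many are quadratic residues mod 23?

(2/23) = +1 → QR.
(10/23) = -1 → non-residue.
(13/23) = +1 → QR.
(16/23) = +1 → QR.
(18/23) = +1 → QR.
Total quadratic residues among the 5: 4.

4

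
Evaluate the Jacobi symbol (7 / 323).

Reciprocity: 7 ≡ 3 and 323 ≡ 3 (mod 4), so (7/323) = −(323/7).
Reduce top mod 7: now compute (1/7).
Reached (1/7) = 1. Collecting the sign flips along the way, the symbol is -1.

-1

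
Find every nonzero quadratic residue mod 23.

Square k = 1,…,11 (k and 23−k give the same square):
1²=1, 2²=4, 3²=9, 4²=16, 5²≡2, 6²≡13, 7²≡3, 8²≡18, 9²≡12, 10²≡8, 11²≡6 (mod 23).
So the quadratic residues mod 23 are {1, 2, 3, 4, 6, 8, 9, 12, 13, 16, 18}.

1,2,3,4,6,8,9,12,13,16,18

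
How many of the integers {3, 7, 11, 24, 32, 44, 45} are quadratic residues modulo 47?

(3/47) = +1 → QR.
(7/47) = +1 → QR.
(11/47) = -1 → non-residue.
(24/47) = +1 → QR.
(32/47) = +1 → QR.
(44/47) = -1 → non-residue.
(45/47) = -1 → non-residue.
Total quadratic residues among the 7: 4.

4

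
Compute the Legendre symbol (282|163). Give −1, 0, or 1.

1

First reduce: 282 ≡ 119 (mod 163).
Reciprocity: 119 ≡ 3 and 163 ≡ 3 (mod 4), so (119/163) = −(163/119).
Reduce top mod 119: now compute (44/119).
Pull out 2^2: since 119 ≡ 7 (mod 8), (2/119) = +1, so (2/119)^2 = +1.
Reciprocity: 11 ≡ 3 and 119 ≡ 3 (mod 4), so (11/119) = −(119/11).
Reduce top mod 11: now compute (9/11).
Reciprocity: 9 ≡ 1 and 11 ≡ 3 (mod 4), so (9/11) = +(11/9).
Reduce top mod 9: now compute (2/9).
Pull out 2: since 9 ≡ 1 (mod 8), (2/9) = +1.
Reached (1/9) = 1. Collecting the sign flips along the way, the symbol is +1.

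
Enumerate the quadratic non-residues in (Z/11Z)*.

2 6 7 8 10

Square k = 1,…,5 (k and 11−k give the same square):
1²=1, 2²=4, 3²=9, 4²≡5, 5²≡3 (mod 11).
The residues are {1, 3, 4, 5, 9}; the non-residues are the remaining 5 nonzero classes.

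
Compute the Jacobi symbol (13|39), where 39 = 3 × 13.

0

Reciprocity: 13 ≡ 1 and 39 ≡ 3 (mod 4), so (13/39) = +(39/13).
Reduce top mod 13: now compute (0/13).
Top reduces to 0: gcd > 1, so the symbol is 0.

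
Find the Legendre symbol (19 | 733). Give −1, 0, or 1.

1

Reciprocity: 19 ≡ 3 and 733 ≡ 1 (mod 4), so (19/733) = +(733/19).
Reduce top mod 19: now compute (11/19).
Reciprocity: 11 ≡ 3 and 19 ≡ 3 (mod 4), so (11/19) = −(19/11).
Reduce top mod 11: now compute (8/11).
Pull out 2^3: since 11 ≡ 3 (mod 8), (2/11) = -1, so (2/11)^3 = -1.
Reached (1/11) = 1. Collecting the sign flips along the way, the symbol is +1.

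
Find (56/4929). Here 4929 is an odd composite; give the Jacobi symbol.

Pull out 2^3: since 4929 ≡ 1 (mod 8), (2/4929) = +1, so (2/4929)^3 = +1.
Reciprocity: 7 ≡ 3 and 4929 ≡ 1 (mod 4), so (7/4929) = +(4929/7).
Reduce top mod 7: now compute (1/7).
Reached (1/7) = 1. Collecting the sign flips along the way, the symbol is +1.

1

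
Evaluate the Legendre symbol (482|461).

First reduce: 482 ≡ 21 (mod 461).
Reciprocity: 21 ≡ 1 and 461 ≡ 1 (mod 4), so (21/461) = +(461/21).
Reduce top mod 21: now compute (20/21).
Pull out 2^2: since 21 ≡ 5 (mod 8), (2/21) = -1, so (2/21)^2 = +1.
Reciprocity: 5 ≡ 1 and 21 ≡ 1 (mod 4), so (5/21) = +(21/5).
Reduce top mod 5: now compute (1/5).
Reached (1/5) = 1. Collecting the sign flips along the way, the symbol is +1.

1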